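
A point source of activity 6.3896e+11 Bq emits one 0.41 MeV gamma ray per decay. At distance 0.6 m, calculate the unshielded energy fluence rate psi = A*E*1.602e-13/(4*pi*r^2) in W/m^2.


psi = A * E * 1.602e-13 / (4*pi*r^2)
psi = 6.3896e+11 * 0.41 * 1.602e-13 / (4*pi*0.6^2)
psi = 0.0092770 W/m^2

0.0092770


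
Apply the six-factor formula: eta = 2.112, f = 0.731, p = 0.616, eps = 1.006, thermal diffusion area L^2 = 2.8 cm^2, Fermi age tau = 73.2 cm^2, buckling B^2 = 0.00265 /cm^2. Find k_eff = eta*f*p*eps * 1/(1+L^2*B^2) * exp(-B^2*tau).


k_inf = eta*f*p*eps = 2.112*0.731*0.616*1.006 = 0.9567313
P_TNL = 1/(1 + L^2*B^2) = 1/(1 + 2.8*0.00265) = 0.9926347
P_FNL = exp(-B^2*tau) = exp(-0.00265*73.2) = 0.8236744
k_eff = k_inf * P_TNL * P_FNL = 0.9567313 * 0.9926347 * 0.8236744
k_eff = 0.78223

0.78223


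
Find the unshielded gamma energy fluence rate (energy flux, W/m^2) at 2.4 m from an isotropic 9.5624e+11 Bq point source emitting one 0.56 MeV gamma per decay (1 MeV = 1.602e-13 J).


psi = A * E * 1.602e-13 / (4*pi*r^2)
psi = 9.5624e+11 * 0.56 * 1.602e-13 / (4*pi*2.4^2)
psi = 0.0011852 W/m^2

0.0011852


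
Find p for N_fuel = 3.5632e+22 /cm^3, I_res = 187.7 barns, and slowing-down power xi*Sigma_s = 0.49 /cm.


p = exp(-N * I * 1e-24 / (xi*Sigma_s))
p = exp(-3.5632e+22 * 187.7 * 1e-24 / 0.49)
p = 1.1809e-06

1.1809e-06


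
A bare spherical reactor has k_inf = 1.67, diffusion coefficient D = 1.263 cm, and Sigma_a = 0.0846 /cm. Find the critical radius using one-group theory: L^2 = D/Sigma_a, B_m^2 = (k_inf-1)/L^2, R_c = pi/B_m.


L^2 = D / Sigma_a = 1.263 / 0.0846 = 14.92908 cm^2
B_m^2 = (k_inf - 1) / L^2 = (1.67 - 1) / 14.92908 = 0.04487885 /cm^2
For a bare sphere: B_g = pi/R, so R_c = pi / sqrt(B_m^2)
R_c = pi / sqrt(0.04487885) = 14.830 cm

14.830


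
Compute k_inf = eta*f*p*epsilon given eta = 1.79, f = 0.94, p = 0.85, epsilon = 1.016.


k_inf = eta * f * p * epsilon
k_inf = 1.79 * 0.94 * 0.85 * 1.016
k_inf = 1.4531

1.4531


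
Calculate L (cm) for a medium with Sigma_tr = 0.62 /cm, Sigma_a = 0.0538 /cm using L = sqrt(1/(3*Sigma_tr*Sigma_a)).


D = 1 / (3 * Sigma_tr) = 1 / (3 * 0.62) = 0.5376344 cm
L = sqrt(D / Sigma_a)
L = sqrt(0.5376344 / 0.0538)
L = 3.1612 cm

3.1612


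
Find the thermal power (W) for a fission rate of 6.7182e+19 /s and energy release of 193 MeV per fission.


P = fission_rate * E_MeV * 1.602e-13
P = 6.7182e+19 * 193 * 1.602e-13
P = 2.0772e+09 W

2.0772e+09


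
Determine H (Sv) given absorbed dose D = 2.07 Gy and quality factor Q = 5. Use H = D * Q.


H = D * Q
H = 2.07 * 5
H = 10.350 Sv

10.350


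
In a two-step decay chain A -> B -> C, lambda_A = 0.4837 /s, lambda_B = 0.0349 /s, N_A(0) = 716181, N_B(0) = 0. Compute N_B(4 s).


N_B(t) = lambda_A * N_A0 / (lambda_B - lambda_A) * [exp(-lambda_A*t) - exp(-lambda_B*t)]
exp(-0.4837*4) = 0.1444532; exp(-0.0349*4) = 0.8697060
N_B = 0.4837 * 716181 / (0.0349 - 0.4837) * (0.1444532 - 0.8697060)
N_B = 559803

559803


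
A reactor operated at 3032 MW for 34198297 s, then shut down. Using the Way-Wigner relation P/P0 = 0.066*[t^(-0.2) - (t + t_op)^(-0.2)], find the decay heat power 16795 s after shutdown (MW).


P/P0 = 0.066 * [t^(-0.2) - (t + t_op)^(-0.2)]
P/P0 = 0.066 * [16795^(-0.2) - (16795 + 34198297)^(-0.2)]
P/P0 = 0.066 * [0.1428776 - 0.03112838] = 0.007375449
P = 3032 * 0.007375449 = 22.362 MW

22.362


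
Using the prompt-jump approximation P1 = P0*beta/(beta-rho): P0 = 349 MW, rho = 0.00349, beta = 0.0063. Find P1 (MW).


P1/P0 = beta / (beta - rho)
P1/P0 = 0.0063 / (0.0063 - 0.00349) = 2.241993
P1 = 349 * 2.241993 = 782.46 MW

782.46


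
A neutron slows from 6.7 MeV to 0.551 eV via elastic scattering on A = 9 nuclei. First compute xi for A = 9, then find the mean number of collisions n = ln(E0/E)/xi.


xi = 1 + (A-1)^2/(2A)*ln((A-1)/(A+1)) = 0.2066007 (for A = 9)
n = ln(E0/E) / xi
n = ln(6.7e6 / 0.551) / 0.2066007
n = ln(1.215971e+07) / 0.2066007 = 78.962

78.962


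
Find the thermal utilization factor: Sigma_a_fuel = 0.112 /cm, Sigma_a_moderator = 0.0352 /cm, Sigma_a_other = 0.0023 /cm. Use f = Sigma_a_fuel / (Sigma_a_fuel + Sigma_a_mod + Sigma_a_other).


f = Sigma_a_fuel / (Sigma_a_fuel + Sigma_a_mod + Sigma_a_other)
f = 0.112 / (0.112 + 0.0352 + 0.0023)
f = 0.74916

0.74916


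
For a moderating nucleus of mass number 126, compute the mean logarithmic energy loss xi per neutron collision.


xi = 1 + (A-1)^2/(2A) * ln((A-1)/(A+1))
xi = 1 + (126-1)^2/(2*126) * ln((126-1)/(126 +1))
xi = 0.015789

0.015789


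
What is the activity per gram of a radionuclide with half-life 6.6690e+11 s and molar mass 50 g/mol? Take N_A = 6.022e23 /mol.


lambda = ln(2) / t_half = ln(2) / 6.6690e+11 = 1.039357e-12 /s
SA = lambda * N_A / M
SA = 1.039357e-12 * 6.022e23 / 50
SA = 1.2518e+10 Bq/g

1.2518e+10


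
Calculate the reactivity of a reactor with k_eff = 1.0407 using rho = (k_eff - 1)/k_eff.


rho = (k_eff - 1) / k_eff
rho = (1.0407 - 1) / 1.0407
rho = 0.039108

0.039108


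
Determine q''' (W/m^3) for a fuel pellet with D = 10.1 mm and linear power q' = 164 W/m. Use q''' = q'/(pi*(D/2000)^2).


r = D / 2 / 1000 = 10.1 / 2 / 1000 = 0.00505 m
q''' = q' / (pi * r^2)
q''' = 164 / (pi * 0.00505^2)
q''' = 2.0470e+06 W/m^3

2.0470e+06


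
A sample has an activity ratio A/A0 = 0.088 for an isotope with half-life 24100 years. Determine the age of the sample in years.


lambda = ln(2) / t_half = ln(2) / 24100 = 2.876129e-05 /yr
t = -ln(A/A0) / lambda
t = -ln(0.088) / 2.876129e-05
t = 84503 yr

84503


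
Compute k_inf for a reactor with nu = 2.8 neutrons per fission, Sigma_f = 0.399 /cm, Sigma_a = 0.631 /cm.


k_inf = nu * Sigma_f / Sigma_a
k_inf = 2.8 * 0.399 / 0.631
k_inf = 1.7705

1.7705


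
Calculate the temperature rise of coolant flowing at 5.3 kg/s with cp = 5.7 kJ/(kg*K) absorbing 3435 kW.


dT = Q / (m_dot * cp)
dT = 3435 / (5.3 * 5.7)
dT = 113.70 C

113.70


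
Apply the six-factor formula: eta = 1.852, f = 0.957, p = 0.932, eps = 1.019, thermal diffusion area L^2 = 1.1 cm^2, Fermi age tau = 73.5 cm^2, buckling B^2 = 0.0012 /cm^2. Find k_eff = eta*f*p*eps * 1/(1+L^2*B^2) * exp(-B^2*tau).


k_inf = eta*f*p*eps = 1.852*0.957*0.932*1.019 = 1.683228
P_TNL = 1/(1 + L^2*B^2) = 1/(1 + 1.1*0.0012) = 0.9986817
P_FNL = exp(-B^2*tau) = exp(-0.0012*73.5) = 0.9155777
k_eff = k_inf * P_TNL * P_FNL = 1.683228 * 0.9986817 * 0.9155777
k_eff = 1.5391

1.5391


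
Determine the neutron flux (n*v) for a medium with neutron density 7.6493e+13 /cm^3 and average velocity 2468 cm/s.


phi = n * v
phi = 7.6493e+13 * 2468
phi = 1.8878e+17 /cm^2/s

1.8878e+17


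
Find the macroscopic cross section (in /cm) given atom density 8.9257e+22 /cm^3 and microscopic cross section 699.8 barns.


Sigma = N * sigma_barns * 1e-24
Sigma = 8.9257e+22 * 699.8 * 1e-24
Sigma = 62.462 /cm

62.462


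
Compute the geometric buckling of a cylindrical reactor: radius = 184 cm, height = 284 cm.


B^2 = (2.405/R)^2 + (pi/H)^2
B^2 = (2.405/184)^2 + (pi/284)^2
B^2 = 2.9321e-04 /cm^2

2.9321e-04


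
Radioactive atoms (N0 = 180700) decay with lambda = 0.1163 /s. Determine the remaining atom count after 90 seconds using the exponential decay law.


N = N0 * exp(-lambda * t)
N = 180700 * exp(-0.1163 * 90)
N = 5.1428

5.1428


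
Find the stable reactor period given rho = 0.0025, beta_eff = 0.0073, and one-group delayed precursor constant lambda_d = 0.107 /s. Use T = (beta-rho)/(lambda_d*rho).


T = (beta - rho) / (lambda_d * rho)
T = (0.0073 - 0.0025) / (0.107 * 0.0025)
T = 17.944 s

17.944


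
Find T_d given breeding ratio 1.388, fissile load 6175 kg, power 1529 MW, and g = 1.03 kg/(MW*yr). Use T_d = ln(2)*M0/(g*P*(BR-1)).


Breeding gain G = BR - 1 = 1.388 - 1 = 0.388
Fissile production rate = g * P * G = 1.03 * 1529 * 0.388 = 611.04956 kg/yr
T_d = ln(2) * M0 / (g * P * G)
T_d = ln(2) * 6175 / 611.04956 = 7.0046 yr

7.0046


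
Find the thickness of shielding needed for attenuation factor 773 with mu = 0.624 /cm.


x = ln(factor) / mu
x = ln(773) / 0.624
x = 10.657 cm

10.657


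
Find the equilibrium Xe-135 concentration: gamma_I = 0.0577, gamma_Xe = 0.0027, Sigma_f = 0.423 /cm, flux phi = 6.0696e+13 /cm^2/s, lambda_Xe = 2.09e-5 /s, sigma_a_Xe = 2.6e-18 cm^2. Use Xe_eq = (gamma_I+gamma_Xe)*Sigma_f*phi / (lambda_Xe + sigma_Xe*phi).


Xe_eq = (gamma_I + gamma_Xe) * Sigma_f * phi / (lambda_Xe + sigma_Xe * phi)
Numerator = (0.0577 + 0.0027) * 0.423 * 6.0696e+13 = 1.550734e+12
Denominator = 2.09e-5 + 2.6e-18 * 6.0696e+13 = 1.787096e-04
Xe_eq = 1.550734e+12 / 1.787096e-04 = 8.6774e+15 /cm^3

8.6774e+15


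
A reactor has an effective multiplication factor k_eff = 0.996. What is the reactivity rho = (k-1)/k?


rho = (k_eff - 1) / k_eff
rho = (0.996 - 1) / 0.996
rho = -0.0040161

-0.0040161


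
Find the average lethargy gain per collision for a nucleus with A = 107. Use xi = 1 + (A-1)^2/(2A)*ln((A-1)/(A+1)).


xi = 1 + (A-1)^2/(2A) * ln((A-1)/(A+1))
xi = 1 + (107-1)^2/(2*107) * ln((107-1)/(107 +1))
xi = 0.018576

0.018576


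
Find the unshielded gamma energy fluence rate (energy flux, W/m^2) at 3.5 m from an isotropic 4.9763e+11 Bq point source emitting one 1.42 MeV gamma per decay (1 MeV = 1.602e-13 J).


psi = A * E * 1.602e-13 / (4*pi*r^2)
psi = 4.9763e+11 * 1.42 * 1.602e-13 / (4*pi*3.5^2)
psi = 7.3538e-04 W/m^2

7.3538e-04


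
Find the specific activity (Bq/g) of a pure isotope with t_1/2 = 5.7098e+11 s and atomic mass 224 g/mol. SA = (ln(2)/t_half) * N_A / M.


lambda = ln(2) / t_half = ln(2) / 5.7098e+11 = 1.213961e-12 /s
SA = lambda * N_A / M
SA = 1.213961e-12 * 6.022e23 / 224
SA = 3.2636e+09 Bq/g

3.2636e+09


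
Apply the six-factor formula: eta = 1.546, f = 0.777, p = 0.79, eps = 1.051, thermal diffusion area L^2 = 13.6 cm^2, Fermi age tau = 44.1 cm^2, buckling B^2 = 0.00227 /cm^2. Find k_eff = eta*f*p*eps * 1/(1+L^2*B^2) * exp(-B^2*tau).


k_inf = eta*f*p*eps = 1.546*0.777*0.79*1.051 = 0.9973792
P_TNL = 1/(1 + L^2*B^2) = 1/(1 + 13.6*0.00227) = 0.9700525
P_FNL = exp(-B^2*tau) = exp(-0.00227*44.1) = 0.9047406
k_eff = k_inf * P_TNL * P_FNL = 0.9973792 * 0.9700525 * 0.9047406
k_eff = 0.87535

0.87535


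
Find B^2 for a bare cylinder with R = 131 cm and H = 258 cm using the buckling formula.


B^2 = (2.405/R)^2 + (pi/H)^2
B^2 = (2.405/131)^2 + (pi/258)^2
B^2 = 4.8532e-04 /cm^2

4.8532e-04


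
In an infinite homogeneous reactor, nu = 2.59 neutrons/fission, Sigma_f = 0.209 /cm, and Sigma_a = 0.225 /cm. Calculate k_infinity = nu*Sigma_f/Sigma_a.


k_inf = nu * Sigma_f / Sigma_a
k_inf = 2.59 * 0.209 / 0.225
k_inf = 2.4058

2.4058


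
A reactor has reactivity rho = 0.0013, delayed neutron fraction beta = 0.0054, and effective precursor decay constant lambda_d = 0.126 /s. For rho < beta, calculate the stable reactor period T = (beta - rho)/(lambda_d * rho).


T = (beta - rho) / (lambda_d * rho)
T = (0.0054 - 0.0013) / (0.126 * 0.0013)
T = 25.031 s

25.031


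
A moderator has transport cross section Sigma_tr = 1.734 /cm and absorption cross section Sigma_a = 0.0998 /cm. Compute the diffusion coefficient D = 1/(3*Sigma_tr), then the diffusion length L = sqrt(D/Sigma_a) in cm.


D = 1 / (3 * Sigma_tr) = 1 / (3 * 1.734) = 0.1922338 cm
L = sqrt(D / Sigma_a)
L = sqrt(0.1922338 / 0.0998)
L = 1.3879 cm

1.3879


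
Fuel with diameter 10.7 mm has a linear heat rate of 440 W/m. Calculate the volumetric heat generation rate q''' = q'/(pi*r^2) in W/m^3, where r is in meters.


r = D / 2 / 1000 = 10.7 / 2 / 1000 = 0.00535 m
q''' = q' / (pi * r^2)
q''' = 440 / (pi * 0.00535^2)
q''' = 4.8932e+06 W/m^3

4.8932e+06


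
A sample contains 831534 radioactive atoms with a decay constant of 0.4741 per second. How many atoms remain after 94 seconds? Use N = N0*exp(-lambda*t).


N = N0 * exp(-lambda * t)
N = 831534 * exp(-0.4741 * 94)
N = 3.6760e-14

3.6760e-14


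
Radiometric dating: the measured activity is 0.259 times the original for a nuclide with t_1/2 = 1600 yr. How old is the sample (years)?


lambda = ln(2) / t_half = ln(2) / 1600 = 4.332170e-04 /yr
t = -ln(A/A0) / lambda
t = -ln(0.259) / 4.332170e-04
t = 3118.4 yr

3118.4


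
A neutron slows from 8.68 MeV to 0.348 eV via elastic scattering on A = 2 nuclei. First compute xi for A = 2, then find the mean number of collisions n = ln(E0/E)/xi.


xi = 1 + (A-1)^2/(2A)*ln((A-1)/(A+1)) = 0.7253469 (for A = 2)
n = ln(E0/E) / xi
n = ln(8.68e6 / 0.348) / 0.7253469
n = ln(2.494253e+07) / 0.7253469 = 23.481

23.481


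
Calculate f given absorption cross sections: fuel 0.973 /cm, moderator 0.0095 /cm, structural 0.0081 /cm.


f = Sigma_a_fuel / (Sigma_a_fuel + Sigma_a_mod + Sigma_a_other)
f = 0.973 / (0.973 + 0.0095 + 0.0081)
f = 0.98223

0.98223


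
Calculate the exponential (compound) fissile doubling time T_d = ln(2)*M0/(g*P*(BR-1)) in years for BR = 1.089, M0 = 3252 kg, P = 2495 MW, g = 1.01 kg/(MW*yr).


Breeding gain G = BR - 1 = 1.089 - 1 = 0.089
Fissile production rate = g * P * G = 1.01 * 2495 * 0.089 = 224.27555 kg/yr
T_d = ln(2) * M0 / (g * P * G)
T_d = ln(2) * 3252 / 224.27555 = 10.051 yr

10.051


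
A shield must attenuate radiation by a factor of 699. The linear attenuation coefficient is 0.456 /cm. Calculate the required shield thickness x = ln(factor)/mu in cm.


x = ln(factor) / mu
x = ln(699) / 0.456
x = 14.363 cm

14.363


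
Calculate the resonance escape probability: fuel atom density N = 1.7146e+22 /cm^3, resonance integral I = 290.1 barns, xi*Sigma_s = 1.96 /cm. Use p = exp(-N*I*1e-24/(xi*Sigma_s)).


p = exp(-N * I * 1e-24 / (xi*Sigma_s))
p = exp(-1.7146e+22 * 290.1 * 1e-24 / 1.96)
p = 0.079041

0.079041


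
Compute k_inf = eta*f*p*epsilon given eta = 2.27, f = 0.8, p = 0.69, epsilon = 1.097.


k_inf = eta * f * p * epsilon
k_inf = 2.27 * 0.8 * 0.69 * 1.097
k_inf = 1.3746

1.3746


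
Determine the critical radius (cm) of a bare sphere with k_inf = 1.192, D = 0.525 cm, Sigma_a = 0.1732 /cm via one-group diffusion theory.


L^2 = D / Sigma_a = 0.525 / 0.1732 = 3.031178 cm^2
B_m^2 = (k_inf - 1) / L^2 = (1.192 - 1) / 3.031178 = 0.06334171 /cm^2
For a bare sphere: B_g = pi/R, so R_c = pi / sqrt(B_m^2)
R_c = pi / sqrt(0.06334171) = 12.483 cm

12.483


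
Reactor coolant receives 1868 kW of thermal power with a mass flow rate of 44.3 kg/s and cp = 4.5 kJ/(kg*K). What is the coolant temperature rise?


dT = Q / (m_dot * cp)
dT = 1868 / (44.3 * 4.5)
dT = 9.3705 C

9.3705


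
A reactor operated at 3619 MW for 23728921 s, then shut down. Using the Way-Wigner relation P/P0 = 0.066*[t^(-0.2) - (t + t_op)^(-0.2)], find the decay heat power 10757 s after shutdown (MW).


P/P0 = 0.066 * [t^(-0.2) - (t + t_op)^(-0.2)]
P/P0 = 0.066 * [10757^(-0.2) - (10757 + 23728921)^(-0.2)]
P/P0 = 0.066 * [0.1561931 - 0.03348922] = 0.008098456
P = 3619 * 0.008098456 = 29.308 MW

29.308


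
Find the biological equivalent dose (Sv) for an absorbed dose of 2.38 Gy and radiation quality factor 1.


H = D * Q
H = 2.38 * 1
H = 2.3800 Sv

2.3800


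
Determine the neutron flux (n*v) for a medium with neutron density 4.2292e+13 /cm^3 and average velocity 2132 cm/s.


phi = n * v
phi = 4.2292e+13 * 2132
phi = 9.0167e+16 /cm^2/s

9.0167e+16


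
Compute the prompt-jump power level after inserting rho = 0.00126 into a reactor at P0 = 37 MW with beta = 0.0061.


P1/P0 = beta / (beta - rho)
P1/P0 = 0.0061 / (0.0061 - 0.00126) = 1.260331
P1 = 37 * 1.260331 = 46.632 MW

46.632


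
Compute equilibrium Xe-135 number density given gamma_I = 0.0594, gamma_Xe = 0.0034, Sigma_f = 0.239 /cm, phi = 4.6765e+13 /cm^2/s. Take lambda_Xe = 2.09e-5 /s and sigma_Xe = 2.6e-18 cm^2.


Xe_eq = (gamma_I + gamma_Xe) * Sigma_f * phi / (lambda_Xe + sigma_Xe * phi)
Numerator = (0.0594 + 0.0034) * 0.239 * 4.6765e+13 = 7.019052e+11
Denominator = 2.09e-5 + 2.6e-18 * 4.6765e+13 = 1.424890e-04
Xe_eq = 7.019052e+11 / 1.424890e-04 = 4.9260e+15 /cm^3

4.9260e+15


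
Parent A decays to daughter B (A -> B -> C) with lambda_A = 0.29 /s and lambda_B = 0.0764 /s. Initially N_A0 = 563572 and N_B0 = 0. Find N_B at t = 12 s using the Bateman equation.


N_B(t) = lambda_A * N_A0 / (lambda_B - lambda_A) * [exp(-lambda_A*t) - exp(-lambda_B*t)]
exp(-0.29*12) = 0.03080741; exp(-0.0764*12) = 0.3997963
N_B = 0.29 * 563572 / (0.0764 - 0.29) * (0.03080741 - 0.3997963)
N_B = 282332

282332


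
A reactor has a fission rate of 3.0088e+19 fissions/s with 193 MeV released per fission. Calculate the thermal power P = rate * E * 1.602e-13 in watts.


P = fission_rate * E_MeV * 1.602e-13
P = 3.0088e+19 * 193 * 1.602e-13
P = 9.3028e+08 W

9.3028e+08


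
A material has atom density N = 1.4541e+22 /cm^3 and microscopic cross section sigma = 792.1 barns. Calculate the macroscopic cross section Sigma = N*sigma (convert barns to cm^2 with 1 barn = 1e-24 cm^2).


Sigma = N * sigma_barns * 1e-24
Sigma = 1.4541e+22 * 792.1 * 1e-24
Sigma = 11.518 /cm

11.518


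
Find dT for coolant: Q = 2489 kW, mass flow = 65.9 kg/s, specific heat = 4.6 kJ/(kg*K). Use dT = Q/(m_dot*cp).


dT = Q / (m_dot * cp)
dT = 2489 / (65.9 * 4.6)
dT = 8.2107 C

8.2107


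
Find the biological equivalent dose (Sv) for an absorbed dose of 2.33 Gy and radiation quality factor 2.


H = D * Q
H = 2.33 * 2
H = 4.6600 Sv

4.6600


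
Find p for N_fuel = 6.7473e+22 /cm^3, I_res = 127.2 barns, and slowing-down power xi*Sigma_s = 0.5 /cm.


p = exp(-N * I * 1e-24 / (xi*Sigma_s))
p = exp(-6.7473e+22 * 127.2 * 1e-24 / 0.5)
p = 3.5098e-08

3.5098e-08


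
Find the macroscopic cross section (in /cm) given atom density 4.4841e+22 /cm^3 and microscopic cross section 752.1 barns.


Sigma = N * sigma_barns * 1e-24
Sigma = 4.4841e+22 * 752.1 * 1e-24
Sigma = 33.725 /cm

33.725


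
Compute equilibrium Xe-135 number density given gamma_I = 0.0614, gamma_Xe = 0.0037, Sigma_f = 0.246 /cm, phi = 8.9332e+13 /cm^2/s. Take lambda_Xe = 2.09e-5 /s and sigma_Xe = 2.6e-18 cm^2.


Xe_eq = (gamma_I + gamma_Xe) * Sigma_f * phi / (lambda_Xe + sigma_Xe * phi)
Numerator = (0.0614 + 0.0037) * 0.246 * 8.9332e+13 = 1.430616e+12
Denominator = 2.09e-5 + 2.6e-18 * 8.9332e+13 = 2.531632e-04
Xe_eq = 1.430616e+12 / 2.531632e-04 = 5.6510e+15 /cm^3

5.6510e+15


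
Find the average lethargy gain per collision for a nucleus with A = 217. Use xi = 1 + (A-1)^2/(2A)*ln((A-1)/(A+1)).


xi = 1 + (A-1)^2/(2A) * ln((A-1)/(A+1))
xi = 1 + (217-1)^2/(2*217) * ln((217-1)/(217 +1))
xi = 0.0091883

0.0091883


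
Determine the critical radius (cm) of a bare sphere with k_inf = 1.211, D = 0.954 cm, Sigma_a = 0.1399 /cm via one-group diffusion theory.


L^2 = D / Sigma_a = 0.954 / 0.1399 = 6.819157 cm^2
B_m^2 = (k_inf - 1) / L^2 = (1.211 - 1) / 6.819157 = 0.03094224 /cm^2
For a bare sphere: B_g = pi/R, so R_c = pi / sqrt(B_m^2)
R_c = pi / sqrt(0.03094224) = 17.860 cm

17.860


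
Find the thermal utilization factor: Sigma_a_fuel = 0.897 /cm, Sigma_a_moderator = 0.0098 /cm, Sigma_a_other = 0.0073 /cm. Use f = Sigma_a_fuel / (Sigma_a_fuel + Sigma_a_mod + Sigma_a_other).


f = Sigma_a_fuel / (Sigma_a_fuel + Sigma_a_mod + Sigma_a_other)
f = 0.897 / (0.897 + 0.0098 + 0.0073)
f = 0.98129

0.98129


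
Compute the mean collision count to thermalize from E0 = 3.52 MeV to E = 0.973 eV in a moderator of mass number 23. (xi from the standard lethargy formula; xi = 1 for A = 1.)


xi = 1 + (A-1)^2/(2A)*ln((A-1)/(A+1)) = 0.08448899 (for A = 23)
n = ln(E0/E) / xi
n = ln(3.52e6 / 0.973) / 0.08448899
n = ln(3.617677e+06) / 0.08448899 = 178.74

178.74


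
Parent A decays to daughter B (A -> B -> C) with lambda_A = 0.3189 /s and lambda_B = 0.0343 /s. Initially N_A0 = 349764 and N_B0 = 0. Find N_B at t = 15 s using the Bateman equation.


N_B(t) = lambda_A * N_A0 / (lambda_B - lambda_A) * [exp(-lambda_A*t) - exp(-lambda_B*t)]
exp(-0.3189*15) = 0.008366664; exp(-0.0343*15) = 0.5977994
N_B = 0.3189 * 349764 / (0.0343 - 0.3189) * (0.008366664 - 0.5977994)
N_B = 231009

231009


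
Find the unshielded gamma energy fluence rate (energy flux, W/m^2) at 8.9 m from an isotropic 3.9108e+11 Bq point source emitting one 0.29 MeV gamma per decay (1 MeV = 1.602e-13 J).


psi = A * E * 1.602e-13 / (4*pi*r^2)
psi = 3.9108e+11 * 0.29 * 1.602e-13 / (4*pi*8.9^2)
psi = 1.8253e-05 W/m^2

1.8253e-05


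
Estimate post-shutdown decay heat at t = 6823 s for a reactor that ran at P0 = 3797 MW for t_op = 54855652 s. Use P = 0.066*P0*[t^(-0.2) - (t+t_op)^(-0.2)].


P/P0 = 0.066 * [t^(-0.2) - (t + t_op)^(-0.2)]
P/P0 = 0.066 * [6823^(-0.2) - (6823 + 54855652)^(-0.2)]
P/P0 = 0.066 * [0.1710822 - 0.02832337] = 0.009422083
P = 3797 * 0.009422083 = 35.776 MW

35.776


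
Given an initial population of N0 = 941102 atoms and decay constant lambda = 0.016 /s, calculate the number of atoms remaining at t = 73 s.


N = N0 * exp(-lambda * t)
N = 941102 * exp(-0.016 * 73)
N = 292672

292672


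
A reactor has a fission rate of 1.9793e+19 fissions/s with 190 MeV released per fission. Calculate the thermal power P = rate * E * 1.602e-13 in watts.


P = fission_rate * E_MeV * 1.602e-13
P = 1.9793e+19 * 190 * 1.602e-13
P = 6.0246e+08 W

6.0246e+08


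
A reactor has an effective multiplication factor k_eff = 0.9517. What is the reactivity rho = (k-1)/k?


rho = (k_eff - 1) / k_eff
rho = (0.9517 - 1) / 0.9517
rho = -0.050751

-0.050751


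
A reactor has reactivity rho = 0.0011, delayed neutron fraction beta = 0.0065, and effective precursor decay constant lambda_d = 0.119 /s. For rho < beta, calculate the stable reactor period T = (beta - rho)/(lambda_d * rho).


T = (beta - rho) / (lambda_d * rho)
T = (0.0065 - 0.0011) / (0.119 * 0.0011)
T = 41.253 s

41.253


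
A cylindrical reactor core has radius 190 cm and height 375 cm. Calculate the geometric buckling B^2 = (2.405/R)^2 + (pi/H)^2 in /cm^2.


B^2 = (2.405/R)^2 + (pi/H)^2
B^2 = (2.405/190)^2 + (pi/375)^2
B^2 = 2.3041e-04 /cm^2

2.3041e-04


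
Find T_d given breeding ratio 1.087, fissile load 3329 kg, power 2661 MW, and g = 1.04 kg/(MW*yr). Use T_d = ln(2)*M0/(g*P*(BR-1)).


Breeding gain G = BR - 1 = 1.087 - 1 = 0.087
Fissile production rate = g * P * G = 1.04 * 2661 * 0.087 = 240.76728 kg/yr
T_d = ln(2) * M0 / (g * P * G)
T_d = ln(2) * 3329 / 240.76728 = 9.5839 yr

9.5839


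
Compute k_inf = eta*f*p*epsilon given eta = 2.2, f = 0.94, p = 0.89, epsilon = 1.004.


k_inf = eta * f * p * epsilon
k_inf = 2.2 * 0.94 * 0.89 * 1.004
k_inf = 1.8479

1.8479


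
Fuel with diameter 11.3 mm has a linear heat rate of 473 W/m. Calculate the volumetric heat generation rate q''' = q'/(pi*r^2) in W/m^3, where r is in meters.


r = D / 2 / 1000 = 11.3 / 2 / 1000 = 0.00565 m
q''' = q' / (pi * r^2)
q''' = 473 / (pi * 0.00565^2)
q''' = 4.7164e+06 W/m^3

4.7164e+06


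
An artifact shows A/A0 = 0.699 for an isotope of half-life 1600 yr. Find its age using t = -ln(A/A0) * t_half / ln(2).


lambda = ln(2) / t_half = ln(2) / 1600 = 4.332170e-04 /yr
t = -ln(A/A0) / lambda
t = -ln(0.699) / 4.332170e-04
t = 826.62 yr

826.62


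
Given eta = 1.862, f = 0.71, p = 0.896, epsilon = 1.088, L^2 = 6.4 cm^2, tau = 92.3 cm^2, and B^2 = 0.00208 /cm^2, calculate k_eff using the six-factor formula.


k_inf = eta*f*p*eps = 1.862*0.71*0.896*1.088 = 1.288769
P_TNL = 1/(1 + L^2*B^2) = 1/(1 + 6.4*0.00208) = 0.9868629
P_FNL = exp(-B^2*tau) = exp(-0.00208*92.3) = 0.8253201
k_eff = k_inf * P_TNL * P_FNL = 1.288769 * 0.9868629 * 0.8253201
k_eff = 1.0497

1.0497


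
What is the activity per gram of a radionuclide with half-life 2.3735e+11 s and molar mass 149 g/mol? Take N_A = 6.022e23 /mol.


lambda = ln(2) / t_half = ln(2) / 2.3735e+11 = 2.920359e-12 /s
SA = lambda * N_A / M
SA = 2.920359e-12 * 6.022e23 / 149
SA = 1.1803e+10 Bq/g

1.1803e+10


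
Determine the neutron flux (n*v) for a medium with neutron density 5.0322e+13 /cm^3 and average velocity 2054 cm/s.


phi = n * v
phi = 5.0322e+13 * 2054
phi = 1.0336e+17 /cm^2/s

1.0336e+17


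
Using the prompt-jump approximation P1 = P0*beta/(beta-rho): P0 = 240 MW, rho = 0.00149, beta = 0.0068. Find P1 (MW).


P1/P0 = beta / (beta - rho)
P1/P0 = 0.0068 / (0.0068 - 0.00149) = 1.280603
P1 = 240 * 1.280603 = 307.34 MW

307.34


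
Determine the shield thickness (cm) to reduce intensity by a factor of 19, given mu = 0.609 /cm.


x = ln(factor) / mu
x = ln(19) / 0.609
x = 4.8349 cm

4.8349


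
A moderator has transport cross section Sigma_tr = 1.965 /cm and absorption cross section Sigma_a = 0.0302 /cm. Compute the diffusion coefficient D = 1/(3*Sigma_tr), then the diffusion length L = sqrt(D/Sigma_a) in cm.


D = 1 / (3 * Sigma_tr) = 1 / (3 * 1.965) = 0.1696353 cm
L = sqrt(D / Sigma_a)
L = sqrt(0.1696353 / 0.0302)
L = 2.3700 cm

2.3700


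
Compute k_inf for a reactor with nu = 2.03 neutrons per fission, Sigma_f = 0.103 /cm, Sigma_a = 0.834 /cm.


k_inf = nu * Sigma_f / Sigma_a
k_inf = 2.03 * 0.103 / 0.834
k_inf = 0.25071

0.25071


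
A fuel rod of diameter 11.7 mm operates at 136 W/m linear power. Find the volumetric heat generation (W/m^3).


r = D / 2 / 1000 = 11.7 / 2 / 1000 = 0.00585 m
q''' = q' / (pi * r^2)
q''' = 136 / (pi * 0.00585^2)
q''' = 1.2650e+06 W/m^3

1.2650e+06


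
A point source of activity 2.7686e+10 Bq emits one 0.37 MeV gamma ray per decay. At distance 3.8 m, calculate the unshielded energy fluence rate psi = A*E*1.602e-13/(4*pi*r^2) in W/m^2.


psi = A * E * 1.602e-13 / (4*pi*r^2)
psi = 2.7686e+10 * 0.37 * 1.602e-13 / (4*pi*3.8^2)
psi = 9.0437e-06 W/m^2

9.0437e-06


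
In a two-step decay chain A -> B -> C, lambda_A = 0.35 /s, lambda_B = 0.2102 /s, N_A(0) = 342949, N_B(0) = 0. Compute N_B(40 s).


N_B(t) = lambda_A * N_A0 / (lambda_B - lambda_A) * [exp(-lambda_A*t) - exp(-lambda_B*t)]
exp(-0.35*40) = 8.315287e-07; exp(-0.2102*40) = 2.230756e-04
N_B = 0.35 * 342949 / (0.2102 - 0.35) * (8.315287e-07 - 2.230756e-04)
N_B = 190.82

190.82


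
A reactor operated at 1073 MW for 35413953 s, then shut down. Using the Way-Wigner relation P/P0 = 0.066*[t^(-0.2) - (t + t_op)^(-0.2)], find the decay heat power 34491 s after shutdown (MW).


P/P0 = 0.066 * [t^(-0.2) - (t + t_op)^(-0.2)]
P/P0 = 0.066 * [34491^(-0.2) - (34491 + 35413953)^(-0.2)]
P/P0 = 0.066 * [0.1237254 - 0.03090869] = 0.006125903
P = 1073 * 0.006125903 = 6.5731 MW

6.5731


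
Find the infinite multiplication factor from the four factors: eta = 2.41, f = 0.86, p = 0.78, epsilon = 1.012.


k_inf = eta * f * p * epsilon
k_inf = 2.41 * 0.86 * 0.78 * 1.012
k_inf = 1.6360

1.6360


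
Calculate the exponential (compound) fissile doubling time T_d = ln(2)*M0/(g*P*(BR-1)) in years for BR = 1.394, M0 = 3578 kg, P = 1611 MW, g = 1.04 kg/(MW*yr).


Breeding gain G = BR - 1 = 1.394 - 1 = 0.394
Fissile production rate = g * P * G = 1.04 * 1611 * 0.394 = 660.12336 kg/yr
T_d = ln(2) * M0 / (g * P * G)
T_d = ln(2) * 3578 / 660.12336 = 3.7570 yr

3.7570


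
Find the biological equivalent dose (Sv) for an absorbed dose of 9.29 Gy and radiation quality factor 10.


H = D * Q
H = 9.29 * 10
H = 92.900 Sv

92.900


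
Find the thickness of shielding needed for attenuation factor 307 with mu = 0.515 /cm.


x = ln(factor) / mu
x = ln(307) / 0.515
x = 11.120 cm

11.120


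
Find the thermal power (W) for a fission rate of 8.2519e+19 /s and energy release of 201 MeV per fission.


P = fission_rate * E_MeV * 1.602e-13
P = 8.2519e+19 * 201 * 1.602e-13
P = 2.6571e+09 W

2.6571e+09


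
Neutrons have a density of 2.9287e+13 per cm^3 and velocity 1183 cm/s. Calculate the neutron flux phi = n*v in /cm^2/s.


phi = n * v
phi = 2.9287e+13 * 1183
phi = 3.4647e+16 /cm^2/s

3.4647e+16


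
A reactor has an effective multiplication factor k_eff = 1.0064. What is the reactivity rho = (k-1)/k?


rho = (k_eff - 1) / k_eff
rho = (1.0064 - 1) / 1.0064
rho = 0.0063593

0.0063593


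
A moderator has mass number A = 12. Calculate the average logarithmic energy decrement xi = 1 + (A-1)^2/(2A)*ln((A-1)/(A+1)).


xi = 1 + (A-1)^2/(2A) * ln((A-1)/(A+1))
xi = 1 + (12-1)^2/(2*12) * ln((12-1)/(12 +1))
xi = 0.15777

0.15777


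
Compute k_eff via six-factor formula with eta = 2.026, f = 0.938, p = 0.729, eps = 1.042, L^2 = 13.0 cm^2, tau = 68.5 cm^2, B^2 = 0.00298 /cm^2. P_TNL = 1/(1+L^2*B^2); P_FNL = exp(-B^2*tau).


k_inf = eta*f*p*eps = 2.026*0.938*0.729*1.042 = 1.443569
P_TNL = 1/(1 + L^2*B^2) = 1/(1 + 13.0*0.00298) = 0.9627048
P_FNL = exp(-B^2*tau) = exp(-0.00298*68.5) = 0.8153564
k_eff = k_inf * P_TNL * P_FNL = 1.443569 * 0.9627048 * 0.8153564
k_eff = 1.1331

1.1331


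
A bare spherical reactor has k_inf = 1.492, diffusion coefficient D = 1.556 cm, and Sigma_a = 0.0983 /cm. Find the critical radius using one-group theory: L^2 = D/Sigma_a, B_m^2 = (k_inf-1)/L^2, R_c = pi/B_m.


L^2 = D / Sigma_a = 1.556 / 0.0983 = 15.82909 cm^2
B_m^2 = (k_inf - 1) / L^2 = (1.492 - 1) / 15.82909 = 0.03108201 /cm^2
For a bare sphere: B_g = pi/R, so R_c = pi / sqrt(B_m^2)
R_c = pi / sqrt(0.03108201) = 17.819 cm

17.819


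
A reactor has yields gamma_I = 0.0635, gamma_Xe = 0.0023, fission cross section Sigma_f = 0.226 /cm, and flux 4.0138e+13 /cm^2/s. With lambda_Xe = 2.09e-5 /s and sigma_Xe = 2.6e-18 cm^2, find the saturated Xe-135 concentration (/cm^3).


Xe_eq = (gamma_I + gamma_Xe) * Sigma_f * phi / (lambda_Xe + sigma_Xe * phi)
Numerator = (0.0635 + 0.0023) * 0.226 * 4.0138e+13 = 5.968842e+11
Denominator = 2.09e-5 + 2.6e-18 * 4.0138e+13 = 1.252588e-04
Xe_eq = 5.968842e+11 / 1.252588e-04 = 4.7652e+15 /cm^3

4.7652e+15


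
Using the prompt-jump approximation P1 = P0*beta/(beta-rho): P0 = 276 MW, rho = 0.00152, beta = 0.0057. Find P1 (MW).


P1/P0 = beta / (beta - rho)
P1/P0 = 0.0057 / (0.0057 - 0.00152) = 1.363636
P1 = 276 * 1.363636 = 376.36 MW

376.36


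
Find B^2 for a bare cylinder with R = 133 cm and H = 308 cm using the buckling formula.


B^2 = (2.405/R)^2 + (pi/H)^2
B^2 = (2.405/133)^2 + (pi/308)^2
B^2 = 4.3102e-04 /cm^2

4.3102e-04


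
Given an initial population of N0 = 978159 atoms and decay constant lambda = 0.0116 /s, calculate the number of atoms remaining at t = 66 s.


N = N0 * exp(-lambda * t)
N = 978159 * exp(-0.0116 * 66)
N = 454898

454898


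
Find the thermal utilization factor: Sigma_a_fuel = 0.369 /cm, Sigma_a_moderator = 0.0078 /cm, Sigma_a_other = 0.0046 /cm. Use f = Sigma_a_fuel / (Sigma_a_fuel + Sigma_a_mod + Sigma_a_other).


f = Sigma_a_fuel / (Sigma_a_fuel + Sigma_a_mod + Sigma_a_other)
f = 0.369 / (0.369 + 0.0078 + 0.0046)
f = 0.96749

0.96749


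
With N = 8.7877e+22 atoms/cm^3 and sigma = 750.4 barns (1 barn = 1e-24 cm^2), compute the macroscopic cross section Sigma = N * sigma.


Sigma = N * sigma_barns * 1e-24
Sigma = 8.7877e+22 * 750.4 * 1e-24
Sigma = 65.943 /cm

65.943


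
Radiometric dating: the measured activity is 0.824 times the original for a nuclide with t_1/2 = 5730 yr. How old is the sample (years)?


lambda = ln(2) / t_half = ln(2) / 5730 = 1.209681e-04 /yr
t = -ln(A/A0) / lambda
t = -ln(0.824) / 1.209681e-04
t = 1600.3 yr

1600.3


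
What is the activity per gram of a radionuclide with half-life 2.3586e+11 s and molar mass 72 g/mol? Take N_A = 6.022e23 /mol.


lambda = ln(2) / t_half = ln(2) / 2.3586e+11 = 2.938808e-12 /s
SA = lambda * N_A / M
SA = 2.938808e-12 * 6.022e23 / 72
SA = 2.4580e+10 Bq/g

2.4580e+10


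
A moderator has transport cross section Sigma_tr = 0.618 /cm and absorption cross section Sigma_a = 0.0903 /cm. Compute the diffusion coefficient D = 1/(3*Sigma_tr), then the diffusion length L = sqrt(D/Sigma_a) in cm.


D = 1 / (3 * Sigma_tr) = 1 / (3 * 0.618) = 0.5393743 cm
L = sqrt(D / Sigma_a)
L = sqrt(0.5393743 / 0.0903)
L = 2.4440 cm

2.4440


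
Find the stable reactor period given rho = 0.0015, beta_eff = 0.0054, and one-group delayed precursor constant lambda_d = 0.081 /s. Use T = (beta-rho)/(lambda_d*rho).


T = (beta - rho) / (lambda_d * rho)
T = (0.0054 - 0.0015) / (0.081 * 0.0015)
T = 32.099 s

32.099


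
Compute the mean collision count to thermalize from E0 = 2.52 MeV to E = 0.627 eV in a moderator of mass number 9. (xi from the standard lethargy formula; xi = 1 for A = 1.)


xi = 1 + (A-1)^2/(2A)*ln((A-1)/(A+1)) = 0.2066007 (for A = 9)
n = ln(E0/E) / xi
n = ln(2.52e6 / 0.627) / 0.2066007
n = ln(4.019139e+06) / 0.2066007 = 73.604

73.604


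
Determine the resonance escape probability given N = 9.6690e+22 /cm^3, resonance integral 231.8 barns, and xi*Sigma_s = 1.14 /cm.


p = exp(-N * I * 1e-24 / (xi*Sigma_s))
p = exp(-9.6690e+22 * 231.8 * 1e-24 / 1.14)
p = 2.8949e-09

2.8949e-09


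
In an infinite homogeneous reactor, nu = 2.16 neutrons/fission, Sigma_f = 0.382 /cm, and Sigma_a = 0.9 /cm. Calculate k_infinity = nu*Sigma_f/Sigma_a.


k_inf = nu * Sigma_f / Sigma_a
k_inf = 2.16 * 0.382 / 0.9
k_inf = 0.91680

0.91680


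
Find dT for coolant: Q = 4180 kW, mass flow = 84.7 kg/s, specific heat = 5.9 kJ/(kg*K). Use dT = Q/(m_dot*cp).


dT = Q / (m_dot * cp)
dT = 4180 / (84.7 * 5.9)
dT = 8.3645 C

8.3645


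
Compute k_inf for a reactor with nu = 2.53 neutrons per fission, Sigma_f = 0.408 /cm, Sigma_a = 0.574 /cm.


k_inf = nu * Sigma_f / Sigma_a
k_inf = 2.53 * 0.408 / 0.574
k_inf = 1.7983

1.7983


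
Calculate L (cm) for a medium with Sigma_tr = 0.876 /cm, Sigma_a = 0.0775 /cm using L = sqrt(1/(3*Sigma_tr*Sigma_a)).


D = 1 / (3 * Sigma_tr) = 1 / (3 * 0.876) = 0.3805175 cm
L = sqrt(D / Sigma_a)
L = sqrt(0.3805175 / 0.0775)
L = 2.2158 cm

2.2158


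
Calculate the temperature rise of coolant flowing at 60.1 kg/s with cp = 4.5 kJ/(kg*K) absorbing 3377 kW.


dT = Q / (m_dot * cp)
dT = 3377 / (60.1 * 4.5)
dT = 12.487 C

12.487


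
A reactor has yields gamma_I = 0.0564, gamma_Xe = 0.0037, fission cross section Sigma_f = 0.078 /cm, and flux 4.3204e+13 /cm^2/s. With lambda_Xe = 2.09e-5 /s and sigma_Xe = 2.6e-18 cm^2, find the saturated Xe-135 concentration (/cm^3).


Xe_eq = (gamma_I + gamma_Xe) * Sigma_f * phi / (lambda_Xe + sigma_Xe * phi)
Numerator = (0.0564 + 0.0037) * 0.078 * 4.3204e+13 = 2.025317e+11
Denominator = 2.09e-5 + 2.6e-18 * 4.3204e+13 = 1.332304e-04
Xe_eq = 2.025317e+11 / 1.332304e-04 = 1.5202e+15 /cm^3

1.5202e+15


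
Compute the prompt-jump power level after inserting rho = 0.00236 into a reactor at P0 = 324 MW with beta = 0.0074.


P1/P0 = beta / (beta - rho)
P1/P0 = 0.0074 / (0.0074 - 0.00236) = 1.468254
P1 = 324 * 1.468254 = 475.71 MW

475.71


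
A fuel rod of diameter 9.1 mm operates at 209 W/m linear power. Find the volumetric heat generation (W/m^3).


r = D / 2 / 1000 = 9.1 / 2 / 1000 = 0.00455 m
q''' = q' / (pi * r^2)
q''' = 209 / (pi * 0.00455^2)
q''' = 3.2135e+06 W/m^3

3.2135e+06


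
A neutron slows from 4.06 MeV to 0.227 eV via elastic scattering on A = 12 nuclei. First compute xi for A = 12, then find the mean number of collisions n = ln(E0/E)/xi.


xi = 1 + (A-1)^2/(2A)*ln((A-1)/(A+1)) = 0.1577690 (for A = 12)
n = ln(E0/E) / xi
n = ln(4.06e6 / 0.227) / 0.1577690
n = ln(1.788546e+07) / 0.1577690 = 105.85

105.85


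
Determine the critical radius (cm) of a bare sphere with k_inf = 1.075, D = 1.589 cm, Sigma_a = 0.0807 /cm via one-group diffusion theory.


L^2 = D / Sigma_a = 1.589 / 0.0807 = 19.69021 cm^2
B_m^2 = (k_inf - 1) / L^2 = (1.075 - 1) / 19.69021 = 0.003808999 /cm^2
For a bare sphere: B_g = pi/R, so R_c = pi / sqrt(B_m^2)
R_c = pi / sqrt(0.003808999) = 50.903 cm

50.903


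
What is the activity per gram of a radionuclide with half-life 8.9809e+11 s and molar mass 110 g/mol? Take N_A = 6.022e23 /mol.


lambda = ln(2) / t_half = ln(2) / 8.9809e+11 = 7.718015e-13 /s
SA = lambda * N_A / M
SA = 7.718015e-13 * 6.022e23 / 110
SA = 4.2253e+09 Bq/g

4.2253e+09


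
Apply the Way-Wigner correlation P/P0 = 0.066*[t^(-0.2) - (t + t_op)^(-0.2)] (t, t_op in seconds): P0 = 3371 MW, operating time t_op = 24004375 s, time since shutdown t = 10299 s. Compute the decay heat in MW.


P/P0 = 0.066 * [t^(-0.2) - (t + t_op)^(-0.2)]
P/P0 = 0.066 * [10299^(-0.2) - (10299 + 24004375)^(-0.2)]
P/P0 = 0.066 * [0.1575582 - 0.03341217] = 0.008193638
P = 3371 * 0.008193638 = 27.621 MW

27.621


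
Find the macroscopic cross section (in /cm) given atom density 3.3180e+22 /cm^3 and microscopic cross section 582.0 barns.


Sigma = N * sigma_barns * 1e-24
Sigma = 3.3180e+22 * 582.0 * 1e-24
Sigma = 19.311 /cm

19.311


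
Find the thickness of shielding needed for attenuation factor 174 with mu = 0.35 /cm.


x = ln(factor) / mu
x = ln(174) / 0.35
x = 14.740 cm

14.740


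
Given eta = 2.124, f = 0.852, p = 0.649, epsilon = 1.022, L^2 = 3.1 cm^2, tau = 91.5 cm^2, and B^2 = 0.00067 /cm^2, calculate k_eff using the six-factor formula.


k_inf = eta*f*p*eps = 2.124*0.852*0.649*1.022 = 1.200300
P_TNL = 1/(1 + L^2*B^2) = 1/(1 + 3.1*0.00067) = 0.9979273
P_FNL = exp(-B^2*tau) = exp(-0.00067*91.5) = 0.9405363
k_eff = k_inf * P_TNL * P_FNL = 1.200300 * 0.9979273 * 0.9405363
k_eff = 1.1266

1.1266


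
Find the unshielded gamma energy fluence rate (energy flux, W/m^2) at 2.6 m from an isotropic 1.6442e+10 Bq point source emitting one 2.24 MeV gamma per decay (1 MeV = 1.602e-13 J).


psi = A * E * 1.602e-13 / (4*pi*r^2)
psi = 1.6442e+10 * 2.24 * 1.602e-13 / (4*pi*2.6^2)
psi = 6.9456e-05 W/m^2

6.9456e-05


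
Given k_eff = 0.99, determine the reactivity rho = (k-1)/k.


rho = (k_eff - 1) / k_eff
rho = (0.99 - 1) / 0.99
rho = -0.010101

-0.010101


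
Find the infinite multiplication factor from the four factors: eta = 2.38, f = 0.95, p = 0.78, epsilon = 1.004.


k_inf = eta * f * p * epsilon
k_inf = 2.38 * 0.95 * 0.78 * 1.004
k_inf = 1.7706

1.7706


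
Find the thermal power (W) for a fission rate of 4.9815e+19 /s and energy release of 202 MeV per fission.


P = fission_rate * E_MeV * 1.602e-13
P = 4.9815e+19 * 202 * 1.602e-13
P = 1.6120e+09 W

1.6120e+09


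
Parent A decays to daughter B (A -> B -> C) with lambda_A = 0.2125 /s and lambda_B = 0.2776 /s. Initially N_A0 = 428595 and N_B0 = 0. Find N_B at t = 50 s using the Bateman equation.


N_B(t) = lambda_A * N_A0 / (lambda_B - lambda_A) * [exp(-lambda_A*t) - exp(-lambda_B*t)]
exp(-0.2125*50) = 2.430083e-05; exp(-0.2776*50) = 9.375460e-07
N_B = 0.2125 * 428595 / (0.2776 - 0.2125) * (2.430083e-05 - 9.375460e-07)
N_B = 32.686

32.686


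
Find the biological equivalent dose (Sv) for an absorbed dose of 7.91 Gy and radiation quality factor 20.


H = D * Q
H = 7.91 * 20
H = 158.20 Sv

158.20


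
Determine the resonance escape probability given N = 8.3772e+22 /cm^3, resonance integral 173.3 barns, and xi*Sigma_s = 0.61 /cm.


p = exp(-N * I * 1e-24 / (xi*Sigma_s))
p = exp(-8.3772e+22 * 173.3 * 1e-24 / 0.61)
p = 4.6133e-11

4.6133e-11


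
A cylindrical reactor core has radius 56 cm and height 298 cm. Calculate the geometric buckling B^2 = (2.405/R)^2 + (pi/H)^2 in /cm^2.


B^2 = (2.405/R)^2 + (pi/H)^2
B^2 = (2.405/56)^2 + (pi/298)^2
B^2 = 0.0019555 /cm^2

0.0019555


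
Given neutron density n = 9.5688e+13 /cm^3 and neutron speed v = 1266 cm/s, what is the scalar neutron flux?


phi = n * v
phi = 9.5688e+13 * 1266
phi = 1.2114e+17 /cm^2/s

1.2114e+17


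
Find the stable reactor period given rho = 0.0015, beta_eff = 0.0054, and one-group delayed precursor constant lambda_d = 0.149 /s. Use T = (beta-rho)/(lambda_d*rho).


T = (beta - rho) / (lambda_d * rho)
T = (0.0054 - 0.0015) / (0.149 * 0.0015)
T = 17.450 s

17.450


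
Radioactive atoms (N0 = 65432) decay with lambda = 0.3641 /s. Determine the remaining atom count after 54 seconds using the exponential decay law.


N = N0 * exp(-lambda * t)
N = 65432 * exp(-0.3641 * 54)
N = 1.8921e-04

1.8921e-04


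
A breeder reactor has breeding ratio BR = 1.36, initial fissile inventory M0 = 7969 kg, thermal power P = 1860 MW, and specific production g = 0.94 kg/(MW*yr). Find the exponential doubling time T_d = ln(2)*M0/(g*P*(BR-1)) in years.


Breeding gain G = BR - 1 = 1.36 - 1 = 0.36
Fissile production rate = g * P * G = 0.94 * 1860 * 0.36 = 629.424 kg/yr
T_d = ln(2) * M0 / (g * P * G)
T_d = ln(2) * 7969 / 629.424 = 8.7758 yr

8.7758
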